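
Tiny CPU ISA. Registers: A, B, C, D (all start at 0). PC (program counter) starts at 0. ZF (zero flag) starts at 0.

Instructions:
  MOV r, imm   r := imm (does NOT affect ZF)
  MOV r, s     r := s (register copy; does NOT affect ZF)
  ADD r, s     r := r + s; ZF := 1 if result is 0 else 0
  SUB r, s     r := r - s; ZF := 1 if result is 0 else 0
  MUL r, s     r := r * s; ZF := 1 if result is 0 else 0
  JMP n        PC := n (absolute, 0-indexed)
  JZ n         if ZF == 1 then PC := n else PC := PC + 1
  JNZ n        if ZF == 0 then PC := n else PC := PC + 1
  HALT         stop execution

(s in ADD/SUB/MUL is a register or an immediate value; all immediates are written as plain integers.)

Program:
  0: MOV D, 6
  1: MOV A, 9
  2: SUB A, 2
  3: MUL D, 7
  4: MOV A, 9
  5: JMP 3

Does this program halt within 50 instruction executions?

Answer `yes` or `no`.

Answer: no

Derivation:
Step 1: PC=0 exec 'MOV D, 6'. After: A=0 B=0 C=0 D=6 ZF=0 PC=1
Step 2: PC=1 exec 'MOV A, 9'. After: A=9 B=0 C=0 D=6 ZF=0 PC=2
Step 3: PC=2 exec 'SUB A, 2'. After: A=7 B=0 C=0 D=6 ZF=0 PC=3
Step 4: PC=3 exec 'MUL D, 7'. After: A=7 B=0 C=0 D=42 ZF=0 PC=4
Step 5: PC=4 exec 'MOV A, 9'. After: A=9 B=0 C=0 D=42 ZF=0 PC=5
Step 6: PC=5 exec 'JMP 3'. After: A=9 B=0 C=0 D=42 ZF=0 PC=3
Step 7: PC=3 exec 'MUL D, 7'. After: A=9 B=0 C=0 D=294 ZF=0 PC=4
Step 8: PC=4 exec 'MOV A, 9'. After: A=9 B=0 C=0 D=294 ZF=0 PC=5
Step 9: PC=5 exec 'JMP 3'. After: A=9 B=0 C=0 D=294 ZF=0 PC=3
Step 10: PC=3 exec 'MUL D, 7'. After: A=9 B=0 C=0 D=2058 ZF=0 PC=4
Step 11: PC=4 exec 'MOV A, 9'. After: A=9 B=0 C=0 D=2058 ZF=0 PC=5
Step 12: PC=5 exec 'JMP 3'. After: A=9 B=0 C=0 D=2058 ZF=0 PC=3
Step 13: PC=3 exec 'MUL D, 7'. After: A=9 B=0 C=0 D=14406 ZF=0 PC=4
Step 14: PC=4 exec 'MOV A, 9'. After: A=9 B=0 C=0 D=14406 ZF=0 PC=5
Step 15: PC=5 exec 'JMP 3'. After: A=9 B=0 C=0 D=14406 ZF=0 PC=3
After 50 steps: not halted. PC revisits the same instructions with no path to HALT; will never halt.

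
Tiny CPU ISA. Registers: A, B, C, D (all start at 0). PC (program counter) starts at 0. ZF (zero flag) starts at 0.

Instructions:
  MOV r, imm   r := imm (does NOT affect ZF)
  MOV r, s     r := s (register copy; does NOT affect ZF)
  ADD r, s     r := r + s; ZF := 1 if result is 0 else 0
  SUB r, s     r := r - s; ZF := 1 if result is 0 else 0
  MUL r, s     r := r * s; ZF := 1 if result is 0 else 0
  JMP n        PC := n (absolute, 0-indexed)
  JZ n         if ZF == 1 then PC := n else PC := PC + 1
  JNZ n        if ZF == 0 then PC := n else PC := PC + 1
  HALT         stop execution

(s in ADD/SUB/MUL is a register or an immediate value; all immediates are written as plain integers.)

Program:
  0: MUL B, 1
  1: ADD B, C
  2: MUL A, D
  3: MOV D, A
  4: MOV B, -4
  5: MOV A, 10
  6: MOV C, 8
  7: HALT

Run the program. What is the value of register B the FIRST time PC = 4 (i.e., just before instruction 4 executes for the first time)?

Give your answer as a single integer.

Step 1: PC=0 exec 'MUL B, 1'. After: A=0 B=0 C=0 D=0 ZF=1 PC=1
Step 2: PC=1 exec 'ADD B, C'. After: A=0 B=0 C=0 D=0 ZF=1 PC=2
Step 3: PC=2 exec 'MUL A, D'. After: A=0 B=0 C=0 D=0 ZF=1 PC=3
Step 4: PC=3 exec 'MOV D, A'. After: A=0 B=0 C=0 D=0 ZF=1 PC=4
First time PC=4: B=0

0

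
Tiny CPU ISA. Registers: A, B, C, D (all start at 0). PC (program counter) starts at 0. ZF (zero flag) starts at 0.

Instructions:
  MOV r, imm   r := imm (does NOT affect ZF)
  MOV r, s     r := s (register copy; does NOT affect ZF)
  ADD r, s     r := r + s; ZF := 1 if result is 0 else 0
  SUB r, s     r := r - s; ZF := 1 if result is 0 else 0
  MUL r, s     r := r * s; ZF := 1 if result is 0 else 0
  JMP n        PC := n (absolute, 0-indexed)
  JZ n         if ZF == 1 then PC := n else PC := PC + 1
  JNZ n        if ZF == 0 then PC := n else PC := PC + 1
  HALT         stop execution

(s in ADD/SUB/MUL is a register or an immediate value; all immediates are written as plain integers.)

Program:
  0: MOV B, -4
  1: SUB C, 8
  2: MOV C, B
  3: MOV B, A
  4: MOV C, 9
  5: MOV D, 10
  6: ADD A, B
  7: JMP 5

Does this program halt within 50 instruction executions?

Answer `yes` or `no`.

Step 1: PC=0 exec 'MOV B, -4'. After: A=0 B=-4 C=0 D=0 ZF=0 PC=1
Step 2: PC=1 exec 'SUB C, 8'. After: A=0 B=-4 C=-8 D=0 ZF=0 PC=2
Step 3: PC=2 exec 'MOV C, B'. After: A=0 B=-4 C=-4 D=0 ZF=0 PC=3
Step 4: PC=3 exec 'MOV B, A'. After: A=0 B=0 C=-4 D=0 ZF=0 PC=4
Step 5: PC=4 exec 'MOV C, 9'. After: A=0 B=0 C=9 D=0 ZF=0 PC=5
Step 6: PC=5 exec 'MOV D, 10'. After: A=0 B=0 C=9 D=10 ZF=0 PC=6
Step 7: PC=6 exec 'ADD A, B'. After: A=0 B=0 C=9 D=10 ZF=1 PC=7
Step 8: PC=7 exec 'JMP 5'. After: A=0 B=0 C=9 D=10 ZF=1 PC=5
Step 9: PC=5 exec 'MOV D, 10'. After: A=0 B=0 C=9 D=10 ZF=1 PC=6
Step 10: PC=6 exec 'ADD A, B'. After: A=0 B=0 C=9 D=10 ZF=1 PC=7
State after step 10 equals state after step 7: the program is in a cycle of length 3 and will never halt.

Answer: no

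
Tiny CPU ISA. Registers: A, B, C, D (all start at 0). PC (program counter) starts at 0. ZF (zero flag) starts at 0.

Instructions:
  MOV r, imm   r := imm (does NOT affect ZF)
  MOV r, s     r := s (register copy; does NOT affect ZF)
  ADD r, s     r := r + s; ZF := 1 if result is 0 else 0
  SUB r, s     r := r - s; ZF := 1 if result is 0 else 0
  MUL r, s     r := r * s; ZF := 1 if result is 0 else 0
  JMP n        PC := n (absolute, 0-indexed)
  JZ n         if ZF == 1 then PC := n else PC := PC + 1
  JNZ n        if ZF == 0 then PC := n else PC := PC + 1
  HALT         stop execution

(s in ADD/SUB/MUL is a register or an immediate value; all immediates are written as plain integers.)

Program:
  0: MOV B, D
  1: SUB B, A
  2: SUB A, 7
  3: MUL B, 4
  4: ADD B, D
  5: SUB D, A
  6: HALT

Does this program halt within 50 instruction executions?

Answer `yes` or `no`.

Step 1: PC=0 exec 'MOV B, D'. After: A=0 B=0 C=0 D=0 ZF=0 PC=1
Step 2: PC=1 exec 'SUB B, A'. After: A=0 B=0 C=0 D=0 ZF=1 PC=2
Step 3: PC=2 exec 'SUB A, 7'. After: A=-7 B=0 C=0 D=0 ZF=0 PC=3
Step 4: PC=3 exec 'MUL B, 4'. After: A=-7 B=0 C=0 D=0 ZF=1 PC=4
Step 5: PC=4 exec 'ADD B, D'. After: A=-7 B=0 C=0 D=0 ZF=1 PC=5
Step 6: PC=5 exec 'SUB D, A'. After: A=-7 B=0 C=0 D=7 ZF=0 PC=6
Step 7: PC=6 exec 'HALT'. After: A=-7 B=0 C=0 D=7 ZF=0 PC=6 HALTED

Answer: yes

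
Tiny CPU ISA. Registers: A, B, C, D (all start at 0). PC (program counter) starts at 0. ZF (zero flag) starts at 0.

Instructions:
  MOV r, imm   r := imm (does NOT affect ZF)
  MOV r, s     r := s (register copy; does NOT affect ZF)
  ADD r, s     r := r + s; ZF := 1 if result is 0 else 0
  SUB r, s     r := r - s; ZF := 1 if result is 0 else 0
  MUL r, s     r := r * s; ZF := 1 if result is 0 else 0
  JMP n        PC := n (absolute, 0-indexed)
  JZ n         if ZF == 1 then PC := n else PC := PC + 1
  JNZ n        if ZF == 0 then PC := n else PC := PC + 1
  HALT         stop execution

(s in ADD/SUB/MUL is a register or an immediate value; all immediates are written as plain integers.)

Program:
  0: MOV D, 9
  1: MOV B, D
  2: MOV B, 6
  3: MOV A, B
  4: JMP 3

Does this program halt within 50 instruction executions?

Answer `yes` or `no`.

Step 1: PC=0 exec 'MOV D, 9'. After: A=0 B=0 C=0 D=9 ZF=0 PC=1
Step 2: PC=1 exec 'MOV B, D'. After: A=0 B=9 C=0 D=9 ZF=0 PC=2
Step 3: PC=2 exec 'MOV B, 6'. After: A=0 B=6 C=0 D=9 ZF=0 PC=3
Step 4: PC=3 exec 'MOV A, B'. After: A=6 B=6 C=0 D=9 ZF=0 PC=4
Step 5: PC=4 exec 'JMP 3'. After: A=6 B=6 C=0 D=9 ZF=0 PC=3
Step 6: PC=3 exec 'MOV A, B'. After: A=6 B=6 C=0 D=9 ZF=0 PC=4
State after step 6 equals state after step 4: the program is in a cycle of length 2 and will never halt.

Answer: no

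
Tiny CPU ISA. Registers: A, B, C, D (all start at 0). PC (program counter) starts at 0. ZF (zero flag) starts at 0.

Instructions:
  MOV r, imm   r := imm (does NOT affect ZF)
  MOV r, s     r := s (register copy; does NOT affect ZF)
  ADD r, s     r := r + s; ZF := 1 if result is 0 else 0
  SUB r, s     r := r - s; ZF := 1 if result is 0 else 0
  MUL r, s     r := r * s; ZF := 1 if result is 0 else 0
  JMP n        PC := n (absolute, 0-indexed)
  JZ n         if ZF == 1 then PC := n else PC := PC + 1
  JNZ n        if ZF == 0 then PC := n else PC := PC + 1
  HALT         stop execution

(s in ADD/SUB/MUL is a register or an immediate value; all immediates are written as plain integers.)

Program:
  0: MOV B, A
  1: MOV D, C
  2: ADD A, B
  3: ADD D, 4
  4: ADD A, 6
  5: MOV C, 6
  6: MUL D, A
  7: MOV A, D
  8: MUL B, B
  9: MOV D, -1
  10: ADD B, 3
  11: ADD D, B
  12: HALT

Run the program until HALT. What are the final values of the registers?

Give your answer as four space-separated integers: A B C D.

Step 1: PC=0 exec 'MOV B, A'. After: A=0 B=0 C=0 D=0 ZF=0 PC=1
Step 2: PC=1 exec 'MOV D, C'. After: A=0 B=0 C=0 D=0 ZF=0 PC=2
Step 3: PC=2 exec 'ADD A, B'. After: A=0 B=0 C=0 D=0 ZF=1 PC=3
Step 4: PC=3 exec 'ADD D, 4'. After: A=0 B=0 C=0 D=4 ZF=0 PC=4
Step 5: PC=4 exec 'ADD A, 6'. After: A=6 B=0 C=0 D=4 ZF=0 PC=5
Step 6: PC=5 exec 'MOV C, 6'. After: A=6 B=0 C=6 D=4 ZF=0 PC=6
Step 7: PC=6 exec 'MUL D, A'. After: A=6 B=0 C=6 D=24 ZF=0 PC=7
Step 8: PC=7 exec 'MOV A, D'. After: A=24 B=0 C=6 D=24 ZF=0 PC=8
Step 9: PC=8 exec 'MUL B, B'. After: A=24 B=0 C=6 D=24 ZF=1 PC=9
Step 10: PC=9 exec 'MOV D, -1'. After: A=24 B=0 C=6 D=-1 ZF=1 PC=10
Step 11: PC=10 exec 'ADD B, 3'. After: A=24 B=3 C=6 D=-1 ZF=0 PC=11
Step 12: PC=11 exec 'ADD D, B'. After: A=24 B=3 C=6 D=2 ZF=0 PC=12
Step 13: PC=12 exec 'HALT'. After: A=24 B=3 C=6 D=2 ZF=0 PC=12 HALTED

Answer: 24 3 6 2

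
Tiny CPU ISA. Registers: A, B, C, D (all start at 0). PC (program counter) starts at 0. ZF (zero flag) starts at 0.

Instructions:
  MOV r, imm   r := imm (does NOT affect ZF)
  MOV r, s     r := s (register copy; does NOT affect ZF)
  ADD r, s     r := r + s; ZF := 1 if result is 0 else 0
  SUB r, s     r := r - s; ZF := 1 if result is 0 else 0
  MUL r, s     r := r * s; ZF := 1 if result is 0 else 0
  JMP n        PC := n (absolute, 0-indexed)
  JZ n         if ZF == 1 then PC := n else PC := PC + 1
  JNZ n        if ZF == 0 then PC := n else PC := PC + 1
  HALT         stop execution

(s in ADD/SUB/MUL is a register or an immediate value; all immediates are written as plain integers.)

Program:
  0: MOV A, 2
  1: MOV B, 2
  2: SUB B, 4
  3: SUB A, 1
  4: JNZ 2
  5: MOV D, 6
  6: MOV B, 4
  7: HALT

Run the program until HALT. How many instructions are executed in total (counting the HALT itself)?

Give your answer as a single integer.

Answer: 11

Derivation:
Step 1: PC=0 exec 'MOV A, 2'. After: A=2 B=0 C=0 D=0 ZF=0 PC=1
Step 2: PC=1 exec 'MOV B, 2'. After: A=2 B=2 C=0 D=0 ZF=0 PC=2
Step 3: PC=2 exec 'SUB B, 4'. After: A=2 B=-2 C=0 D=0 ZF=0 PC=3
Step 4: PC=3 exec 'SUB A, 1'. After: A=1 B=-2 C=0 D=0 ZF=0 PC=4
Step 5: PC=4 exec 'JNZ 2'. After: A=1 B=-2 C=0 D=0 ZF=0 PC=2
Step 6: PC=2 exec 'SUB B, 4'. After: A=1 B=-6 C=0 D=0 ZF=0 PC=3
Step 7: PC=3 exec 'SUB A, 1'. After: A=0 B=-6 C=0 D=0 ZF=1 PC=4
Step 8: PC=4 exec 'JNZ 2'. After: A=0 B=-6 C=0 D=0 ZF=1 PC=5
Step 9: PC=5 exec 'MOV D, 6'. After: A=0 B=-6 C=0 D=6 ZF=1 PC=6
Step 10: PC=6 exec 'MOV B, 4'. After: A=0 B=4 C=0 D=6 ZF=1 PC=7
Step 11: PC=7 exec 'HALT'. After: A=0 B=4 C=0 D=6 ZF=1 PC=7 HALTED
Total instructions executed: 11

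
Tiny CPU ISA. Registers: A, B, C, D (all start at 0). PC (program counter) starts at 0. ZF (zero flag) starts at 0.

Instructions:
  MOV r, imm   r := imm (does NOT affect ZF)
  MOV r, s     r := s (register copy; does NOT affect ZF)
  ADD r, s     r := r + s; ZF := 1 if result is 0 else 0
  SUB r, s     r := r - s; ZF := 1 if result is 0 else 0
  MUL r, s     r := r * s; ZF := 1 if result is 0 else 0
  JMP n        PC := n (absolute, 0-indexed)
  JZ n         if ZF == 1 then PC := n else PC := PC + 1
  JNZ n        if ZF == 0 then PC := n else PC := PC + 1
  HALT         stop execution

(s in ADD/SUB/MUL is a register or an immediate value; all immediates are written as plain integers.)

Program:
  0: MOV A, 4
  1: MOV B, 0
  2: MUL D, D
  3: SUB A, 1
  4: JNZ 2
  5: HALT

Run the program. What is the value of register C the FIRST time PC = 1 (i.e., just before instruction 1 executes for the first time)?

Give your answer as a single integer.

Step 1: PC=0 exec 'MOV A, 4'. After: A=4 B=0 C=0 D=0 ZF=0 PC=1
First time PC=1: C=0

0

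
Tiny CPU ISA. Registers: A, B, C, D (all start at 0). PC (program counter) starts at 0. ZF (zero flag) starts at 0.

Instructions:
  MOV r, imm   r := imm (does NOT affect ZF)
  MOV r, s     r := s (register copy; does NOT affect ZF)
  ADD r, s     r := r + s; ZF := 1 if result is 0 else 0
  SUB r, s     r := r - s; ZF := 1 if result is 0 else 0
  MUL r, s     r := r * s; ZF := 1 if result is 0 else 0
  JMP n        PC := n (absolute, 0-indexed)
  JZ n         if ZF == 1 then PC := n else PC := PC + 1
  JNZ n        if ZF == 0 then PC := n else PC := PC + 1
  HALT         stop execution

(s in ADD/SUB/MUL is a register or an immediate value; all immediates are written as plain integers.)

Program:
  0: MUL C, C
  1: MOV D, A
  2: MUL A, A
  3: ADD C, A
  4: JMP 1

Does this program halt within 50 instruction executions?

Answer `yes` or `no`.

Step 1: PC=0 exec 'MUL C, C'. After: A=0 B=0 C=0 D=0 ZF=1 PC=1
Step 2: PC=1 exec 'MOV D, A'. After: A=0 B=0 C=0 D=0 ZF=1 PC=2
Step 3: PC=2 exec 'MUL A, A'. After: A=0 B=0 C=0 D=0 ZF=1 PC=3
Step 4: PC=3 exec 'ADD C, A'. After: A=0 B=0 C=0 D=0 ZF=1 PC=4
Step 5: PC=4 exec 'JMP 1'. After: A=0 B=0 C=0 D=0 ZF=1 PC=1
State after step 5 equals state after step 1: the program is in a cycle of length 4 and will never halt.

Answer: no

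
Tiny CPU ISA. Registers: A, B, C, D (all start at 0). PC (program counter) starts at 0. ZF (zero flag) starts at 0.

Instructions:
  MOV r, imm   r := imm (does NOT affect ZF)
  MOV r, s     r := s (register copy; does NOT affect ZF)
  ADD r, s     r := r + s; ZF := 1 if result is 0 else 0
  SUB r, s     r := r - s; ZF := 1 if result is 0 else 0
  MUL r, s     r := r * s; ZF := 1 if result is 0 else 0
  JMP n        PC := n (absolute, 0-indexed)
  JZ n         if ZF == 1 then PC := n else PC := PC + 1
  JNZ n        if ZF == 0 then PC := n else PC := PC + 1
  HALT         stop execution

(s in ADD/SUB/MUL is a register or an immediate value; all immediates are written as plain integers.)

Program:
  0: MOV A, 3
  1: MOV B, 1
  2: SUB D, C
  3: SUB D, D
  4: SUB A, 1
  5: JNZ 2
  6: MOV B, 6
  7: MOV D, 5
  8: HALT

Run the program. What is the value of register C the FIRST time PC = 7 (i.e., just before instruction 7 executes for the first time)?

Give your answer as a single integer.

Step 1: PC=0 exec 'MOV A, 3'. After: A=3 B=0 C=0 D=0 ZF=0 PC=1
Step 2: PC=1 exec 'MOV B, 1'. After: A=3 B=1 C=0 D=0 ZF=0 PC=2
Step 3: PC=2 exec 'SUB D, C'. After: A=3 B=1 C=0 D=0 ZF=1 PC=3
Step 4: PC=3 exec 'SUB D, D'. After: A=3 B=1 C=0 D=0 ZF=1 PC=4
Step 5: PC=4 exec 'SUB A, 1'. After: A=2 B=1 C=0 D=0 ZF=0 PC=5
Step 6: PC=5 exec 'JNZ 2'. After: A=2 B=1 C=0 D=0 ZF=0 PC=2
Step 7: PC=2 exec 'SUB D, C'. After: A=2 B=1 C=0 D=0 ZF=1 PC=3
Step 8: PC=3 exec 'SUB D, D'. After: A=2 B=1 C=0 D=0 ZF=1 PC=4
Step 9: PC=4 exec 'SUB A, 1'. After: A=1 B=1 C=0 D=0 ZF=0 PC=5
Step 10: PC=5 exec 'JNZ 2'. After: A=1 B=1 C=0 D=0 ZF=0 PC=2
Step 11: PC=2 exec 'SUB D, C'. After: A=1 B=1 C=0 D=0 ZF=1 PC=3
Step 12: PC=3 exec 'SUB D, D'. After: A=1 B=1 C=0 D=0 ZF=1 PC=4
Step 13: PC=4 exec 'SUB A, 1'. After: A=0 B=1 C=0 D=0 ZF=1 PC=5
Step 14: PC=5 exec 'JNZ 2'. After: A=0 B=1 C=0 D=0 ZF=1 PC=6
Step 15: PC=6 exec 'MOV B, 6'. After: A=0 B=6 C=0 D=0 ZF=1 PC=7
First time PC=7: C=0

0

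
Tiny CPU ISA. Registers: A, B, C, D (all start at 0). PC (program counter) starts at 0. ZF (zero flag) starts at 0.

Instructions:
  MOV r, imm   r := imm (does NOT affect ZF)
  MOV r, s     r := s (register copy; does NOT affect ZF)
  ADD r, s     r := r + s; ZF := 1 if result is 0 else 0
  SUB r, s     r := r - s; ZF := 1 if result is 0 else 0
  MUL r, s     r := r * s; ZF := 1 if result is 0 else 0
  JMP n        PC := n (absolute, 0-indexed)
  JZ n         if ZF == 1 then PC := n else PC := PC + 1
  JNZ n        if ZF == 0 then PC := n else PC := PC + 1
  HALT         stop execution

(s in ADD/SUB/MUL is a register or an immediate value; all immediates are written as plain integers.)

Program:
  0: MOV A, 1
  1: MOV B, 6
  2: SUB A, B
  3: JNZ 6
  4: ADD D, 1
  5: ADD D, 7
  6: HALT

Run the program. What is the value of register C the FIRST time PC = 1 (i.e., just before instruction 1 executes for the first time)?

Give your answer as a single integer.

Step 1: PC=0 exec 'MOV A, 1'. After: A=1 B=0 C=0 D=0 ZF=0 PC=1
First time PC=1: C=0

0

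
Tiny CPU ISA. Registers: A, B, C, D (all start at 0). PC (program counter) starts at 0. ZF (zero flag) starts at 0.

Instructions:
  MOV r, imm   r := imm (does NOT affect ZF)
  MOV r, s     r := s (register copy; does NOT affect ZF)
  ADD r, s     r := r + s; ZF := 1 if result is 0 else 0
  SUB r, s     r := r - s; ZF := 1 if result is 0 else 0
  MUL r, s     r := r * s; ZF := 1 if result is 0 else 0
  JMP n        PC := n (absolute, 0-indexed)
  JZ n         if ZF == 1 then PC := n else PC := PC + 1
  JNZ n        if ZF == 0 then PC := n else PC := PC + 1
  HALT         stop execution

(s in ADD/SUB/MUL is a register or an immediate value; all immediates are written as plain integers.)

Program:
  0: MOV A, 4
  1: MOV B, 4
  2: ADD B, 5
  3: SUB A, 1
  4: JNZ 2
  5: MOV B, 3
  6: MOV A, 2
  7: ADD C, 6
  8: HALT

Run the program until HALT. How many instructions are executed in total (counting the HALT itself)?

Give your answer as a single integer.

Answer: 18

Derivation:
Step 1: PC=0 exec 'MOV A, 4'. After: A=4 B=0 C=0 D=0 ZF=0 PC=1
Step 2: PC=1 exec 'MOV B, 4'. After: A=4 B=4 C=0 D=0 ZF=0 PC=2
Step 3: PC=2 exec 'ADD B, 5'. After: A=4 B=9 C=0 D=0 ZF=0 PC=3
Step 4: PC=3 exec 'SUB A, 1'. After: A=3 B=9 C=0 D=0 ZF=0 PC=4
Step 5: PC=4 exec 'JNZ 2'. After: A=3 B=9 C=0 D=0 ZF=0 PC=2
Step 6: PC=2 exec 'ADD B, 5'. After: A=3 B=14 C=0 D=0 ZF=0 PC=3
Step 7: PC=3 exec 'SUB A, 1'. After: A=2 B=14 C=0 D=0 ZF=0 PC=4
Step 8: PC=4 exec 'JNZ 2'. After: A=2 B=14 C=0 D=0 ZF=0 PC=2
Step 9: PC=2 exec 'ADD B, 5'. After: A=2 B=19 C=0 D=0 ZF=0 PC=3
Step 10: PC=3 exec 'SUB A, 1'. After: A=1 B=19 C=0 D=0 ZF=0 PC=4
Step 11: PC=4 exec 'JNZ 2'. After: A=1 B=19 C=0 D=0 ZF=0 PC=2
Step 12: PC=2 exec 'ADD B, 5'. After: A=1 B=24 C=0 D=0 ZF=0 PC=3
Step 13: PC=3 exec 'SUB A, 1'. After: A=0 B=24 C=0 D=0 ZF=1 PC=4
Step 14: PC=4 exec 'JNZ 2'. After: A=0 B=24 C=0 D=0 ZF=1 PC=5
Step 15: PC=5 exec 'MOV B, 3'. After: A=0 B=3 C=0 D=0 ZF=1 PC=6
Step 16: PC=6 exec 'MOV A, 2'. After: A=2 B=3 C=0 D=0 ZF=1 PC=7
Step 17: PC=7 exec 'ADD C, 6'. After: A=2 B=3 C=6 D=0 ZF=0 PC=8
Step 18: PC=8 exec 'HALT'. After: A=2 B=3 C=6 D=0 ZF=0 PC=8 HALTED
Total instructions executed: 18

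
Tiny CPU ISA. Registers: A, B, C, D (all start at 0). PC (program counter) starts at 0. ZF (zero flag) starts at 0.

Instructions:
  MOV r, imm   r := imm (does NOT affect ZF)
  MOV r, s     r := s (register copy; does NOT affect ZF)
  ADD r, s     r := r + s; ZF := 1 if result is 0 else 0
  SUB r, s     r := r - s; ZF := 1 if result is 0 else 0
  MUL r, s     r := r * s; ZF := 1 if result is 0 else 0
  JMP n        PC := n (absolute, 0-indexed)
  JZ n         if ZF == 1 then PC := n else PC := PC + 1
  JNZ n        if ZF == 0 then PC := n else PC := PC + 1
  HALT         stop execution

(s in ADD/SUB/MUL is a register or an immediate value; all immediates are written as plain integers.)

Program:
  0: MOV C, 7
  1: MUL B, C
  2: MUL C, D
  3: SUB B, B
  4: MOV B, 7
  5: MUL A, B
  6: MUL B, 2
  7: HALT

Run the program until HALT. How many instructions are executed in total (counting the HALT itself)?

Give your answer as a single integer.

Answer: 8

Derivation:
Step 1: PC=0 exec 'MOV C, 7'. After: A=0 B=0 C=7 D=0 ZF=0 PC=1
Step 2: PC=1 exec 'MUL B, C'. After: A=0 B=0 C=7 D=0 ZF=1 PC=2
Step 3: PC=2 exec 'MUL C, D'. After: A=0 B=0 C=0 D=0 ZF=1 PC=3
Step 4: PC=3 exec 'SUB B, B'. After: A=0 B=0 C=0 D=0 ZF=1 PC=4
Step 5: PC=4 exec 'MOV B, 7'. After: A=0 B=7 C=0 D=0 ZF=1 PC=5
Step 6: PC=5 exec 'MUL A, B'. After: A=0 B=7 C=0 D=0 ZF=1 PC=6
Step 7: PC=6 exec 'MUL B, 2'. After: A=0 B=14 C=0 D=0 ZF=0 PC=7
Step 8: PC=7 exec 'HALT'. After: A=0 B=14 C=0 D=0 ZF=0 PC=7 HALTED
Total instructions executed: 8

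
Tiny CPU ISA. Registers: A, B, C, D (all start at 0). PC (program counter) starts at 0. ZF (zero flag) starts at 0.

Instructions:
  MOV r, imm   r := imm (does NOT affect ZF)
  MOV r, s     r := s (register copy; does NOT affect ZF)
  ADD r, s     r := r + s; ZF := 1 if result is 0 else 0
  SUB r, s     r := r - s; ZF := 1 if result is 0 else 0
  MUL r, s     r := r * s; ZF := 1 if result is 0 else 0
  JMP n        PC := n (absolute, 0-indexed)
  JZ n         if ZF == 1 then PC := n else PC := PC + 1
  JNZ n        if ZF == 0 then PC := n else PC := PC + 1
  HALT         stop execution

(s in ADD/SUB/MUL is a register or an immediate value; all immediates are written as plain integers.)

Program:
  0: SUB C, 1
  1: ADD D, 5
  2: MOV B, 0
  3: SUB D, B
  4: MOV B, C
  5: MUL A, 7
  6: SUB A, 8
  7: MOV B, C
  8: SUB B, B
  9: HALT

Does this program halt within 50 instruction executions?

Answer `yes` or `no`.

Step 1: PC=0 exec 'SUB C, 1'. After: A=0 B=0 C=-1 D=0 ZF=0 PC=1
Step 2: PC=1 exec 'ADD D, 5'. After: A=0 B=0 C=-1 D=5 ZF=0 PC=2
Step 3: PC=2 exec 'MOV B, 0'. After: A=0 B=0 C=-1 D=5 ZF=0 PC=3
Step 4: PC=3 exec 'SUB D, B'. After: A=0 B=0 C=-1 D=5 ZF=0 PC=4
Step 5: PC=4 exec 'MOV B, C'. After: A=0 B=-1 C=-1 D=5 ZF=0 PC=5
Step 6: PC=5 exec 'MUL A, 7'. After: A=0 B=-1 C=-1 D=5 ZF=1 PC=6
Step 7: PC=6 exec 'SUB A, 8'. After: A=-8 B=-1 C=-1 D=5 ZF=0 PC=7
Step 8: PC=7 exec 'MOV B, C'. After: A=-8 B=-1 C=-1 D=5 ZF=0 PC=8
Step 9: PC=8 exec 'SUB B, B'. After: A=-8 B=0 C=-1 D=5 ZF=1 PC=9
Step 10: PC=9 exec 'HALT'. After: A=-8 B=0 C=-1 D=5 ZF=1 PC=9 HALTED

Answer: yes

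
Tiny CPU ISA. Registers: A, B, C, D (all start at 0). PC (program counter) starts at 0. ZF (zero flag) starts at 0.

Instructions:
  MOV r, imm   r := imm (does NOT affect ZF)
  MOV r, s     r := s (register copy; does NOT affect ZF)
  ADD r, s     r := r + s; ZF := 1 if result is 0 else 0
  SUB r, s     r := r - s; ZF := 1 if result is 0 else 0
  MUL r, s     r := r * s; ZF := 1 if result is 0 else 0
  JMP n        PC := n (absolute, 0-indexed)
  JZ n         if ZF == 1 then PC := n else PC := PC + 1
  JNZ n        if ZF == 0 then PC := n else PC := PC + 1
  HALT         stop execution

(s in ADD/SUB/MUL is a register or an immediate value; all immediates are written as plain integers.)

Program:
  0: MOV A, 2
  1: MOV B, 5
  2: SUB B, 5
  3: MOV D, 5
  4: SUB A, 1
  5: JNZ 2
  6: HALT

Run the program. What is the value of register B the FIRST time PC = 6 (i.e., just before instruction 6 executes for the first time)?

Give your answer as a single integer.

Step 1: PC=0 exec 'MOV A, 2'. After: A=2 B=0 C=0 D=0 ZF=0 PC=1
Step 2: PC=1 exec 'MOV B, 5'. After: A=2 B=5 C=0 D=0 ZF=0 PC=2
Step 3: PC=2 exec 'SUB B, 5'. After: A=2 B=0 C=0 D=0 ZF=1 PC=3
Step 4: PC=3 exec 'MOV D, 5'. After: A=2 B=0 C=0 D=5 ZF=1 PC=4
Step 5: PC=4 exec 'SUB A, 1'. After: A=1 B=0 C=0 D=5 ZF=0 PC=5
Step 6: PC=5 exec 'JNZ 2'. After: A=1 B=0 C=0 D=5 ZF=0 PC=2
Step 7: PC=2 exec 'SUB B, 5'. After: A=1 B=-5 C=0 D=5 ZF=0 PC=3
Step 8: PC=3 exec 'MOV D, 5'. After: A=1 B=-5 C=0 D=5 ZF=0 PC=4
Step 9: PC=4 exec 'SUB A, 1'. After: A=0 B=-5 C=0 D=5 ZF=1 PC=5
Step 10: PC=5 exec 'JNZ 2'. After: A=0 B=-5 C=0 D=5 ZF=1 PC=6
First time PC=6: B=-5

-5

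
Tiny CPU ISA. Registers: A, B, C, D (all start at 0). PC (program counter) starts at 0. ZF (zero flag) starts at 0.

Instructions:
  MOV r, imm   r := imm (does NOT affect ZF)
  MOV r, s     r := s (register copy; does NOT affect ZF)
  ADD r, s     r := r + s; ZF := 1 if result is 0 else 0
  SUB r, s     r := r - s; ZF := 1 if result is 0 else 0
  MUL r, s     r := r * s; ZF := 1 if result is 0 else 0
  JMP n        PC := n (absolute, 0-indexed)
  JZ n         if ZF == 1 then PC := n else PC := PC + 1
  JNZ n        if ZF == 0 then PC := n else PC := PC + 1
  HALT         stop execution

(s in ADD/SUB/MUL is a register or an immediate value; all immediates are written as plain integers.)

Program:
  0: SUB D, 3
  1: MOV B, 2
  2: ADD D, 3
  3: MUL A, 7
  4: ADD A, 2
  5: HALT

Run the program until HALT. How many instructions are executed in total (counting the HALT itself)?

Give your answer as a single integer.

Step 1: PC=0 exec 'SUB D, 3'. After: A=0 B=0 C=0 D=-3 ZF=0 PC=1
Step 2: PC=1 exec 'MOV B, 2'. After: A=0 B=2 C=0 D=-3 ZF=0 PC=2
Step 3: PC=2 exec 'ADD D, 3'. After: A=0 B=2 C=0 D=0 ZF=1 PC=3
Step 4: PC=3 exec 'MUL A, 7'. After: A=0 B=2 C=0 D=0 ZF=1 PC=4
Step 5: PC=4 exec 'ADD A, 2'. After: A=2 B=2 C=0 D=0 ZF=0 PC=5
Step 6: PC=5 exec 'HALT'. After: A=2 B=2 C=0 D=0 ZF=0 PC=5 HALTED
Total instructions executed: 6

Answer: 6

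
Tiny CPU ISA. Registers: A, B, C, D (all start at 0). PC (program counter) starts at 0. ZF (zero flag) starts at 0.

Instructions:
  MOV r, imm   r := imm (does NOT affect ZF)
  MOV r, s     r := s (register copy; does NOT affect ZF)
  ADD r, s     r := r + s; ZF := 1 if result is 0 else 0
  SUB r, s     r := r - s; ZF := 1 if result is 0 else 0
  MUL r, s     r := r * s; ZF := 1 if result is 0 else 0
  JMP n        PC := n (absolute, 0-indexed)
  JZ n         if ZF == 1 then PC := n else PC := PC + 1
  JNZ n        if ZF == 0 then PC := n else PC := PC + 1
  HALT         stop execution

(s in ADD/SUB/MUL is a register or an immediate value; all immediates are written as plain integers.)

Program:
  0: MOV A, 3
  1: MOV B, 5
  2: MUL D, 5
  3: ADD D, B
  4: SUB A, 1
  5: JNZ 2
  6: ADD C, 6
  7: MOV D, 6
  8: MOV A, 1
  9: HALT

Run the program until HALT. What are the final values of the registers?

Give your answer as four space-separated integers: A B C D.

Answer: 1 5 6 6

Derivation:
Step 1: PC=0 exec 'MOV A, 3'. After: A=3 B=0 C=0 D=0 ZF=0 PC=1
Step 2: PC=1 exec 'MOV B, 5'. After: A=3 B=5 C=0 D=0 ZF=0 PC=2
Step 3: PC=2 exec 'MUL D, 5'. After: A=3 B=5 C=0 D=0 ZF=1 PC=3
Step 4: PC=3 exec 'ADD D, B'. After: A=3 B=5 C=0 D=5 ZF=0 PC=4
Step 5: PC=4 exec 'SUB A, 1'. After: A=2 B=5 C=0 D=5 ZF=0 PC=5
Step 6: PC=5 exec 'JNZ 2'. After: A=2 B=5 C=0 D=5 ZF=0 PC=2
Step 7: PC=2 exec 'MUL D, 5'. After: A=2 B=5 C=0 D=25 ZF=0 PC=3
Step 8: PC=3 exec 'ADD D, B'. After: A=2 B=5 C=0 D=30 ZF=0 PC=4
Step 9: PC=4 exec 'SUB A, 1'. After: A=1 B=5 C=0 D=30 ZF=0 PC=5
Step 10: PC=5 exec 'JNZ 2'. After: A=1 B=5 C=0 D=30 ZF=0 PC=2
Step 11: PC=2 exec 'MUL D, 5'. After: A=1 B=5 C=0 D=150 ZF=0 PC=3
Step 12: PC=3 exec 'ADD D, B'. After: A=1 B=5 C=0 D=155 ZF=0 PC=4
Step 13: PC=4 exec 'SUB A, 1'. After: A=0 B=5 C=0 D=155 ZF=1 PC=5
Step 14: PC=5 exec 'JNZ 2'. After: A=0 B=5 C=0 D=155 ZF=1 PC=6
Step 15: PC=6 exec 'ADD C, 6'. After: A=0 B=5 C=6 D=155 ZF=0 PC=7
Step 16: PC=7 exec 'MOV D, 6'. After: A=0 B=5 C=6 D=6 ZF=0 PC=8
Step 17: PC=8 exec 'MOV A, 1'. After: A=1 B=5 C=6 D=6 ZF=0 PC=9
Step 18: PC=9 exec 'HALT'. After: A=1 B=5 C=6 D=6 ZF=0 PC=9 HALTED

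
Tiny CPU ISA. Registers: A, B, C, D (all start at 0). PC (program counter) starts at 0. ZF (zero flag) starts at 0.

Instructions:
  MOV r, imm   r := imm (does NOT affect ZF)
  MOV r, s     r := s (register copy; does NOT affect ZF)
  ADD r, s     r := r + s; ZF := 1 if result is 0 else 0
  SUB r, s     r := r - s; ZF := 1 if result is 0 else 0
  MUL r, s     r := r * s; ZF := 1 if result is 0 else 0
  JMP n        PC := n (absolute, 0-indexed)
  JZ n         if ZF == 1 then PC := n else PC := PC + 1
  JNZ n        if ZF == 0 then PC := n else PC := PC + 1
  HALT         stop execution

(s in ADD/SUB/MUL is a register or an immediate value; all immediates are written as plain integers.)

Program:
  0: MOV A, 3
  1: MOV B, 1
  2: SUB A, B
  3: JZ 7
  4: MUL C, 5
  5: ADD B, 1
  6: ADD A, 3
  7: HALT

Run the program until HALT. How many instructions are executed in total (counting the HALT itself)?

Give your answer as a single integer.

Step 1: PC=0 exec 'MOV A, 3'. After: A=3 B=0 C=0 D=0 ZF=0 PC=1
Step 2: PC=1 exec 'MOV B, 1'. After: A=3 B=1 C=0 D=0 ZF=0 PC=2
Step 3: PC=2 exec 'SUB A, B'. After: A=2 B=1 C=0 D=0 ZF=0 PC=3
Step 4: PC=3 exec 'JZ 7'. After: A=2 B=1 C=0 D=0 ZF=0 PC=4
Step 5: PC=4 exec 'MUL C, 5'. After: A=2 B=1 C=0 D=0 ZF=1 PC=5
Step 6: PC=5 exec 'ADD B, 1'. After: A=2 B=2 C=0 D=0 ZF=0 PC=6
Step 7: PC=6 exec 'ADD A, 3'. After: A=5 B=2 C=0 D=0 ZF=0 PC=7
Step 8: PC=7 exec 'HALT'. After: A=5 B=2 C=0 D=0 ZF=0 PC=7 HALTED
Total instructions executed: 8

Answer: 8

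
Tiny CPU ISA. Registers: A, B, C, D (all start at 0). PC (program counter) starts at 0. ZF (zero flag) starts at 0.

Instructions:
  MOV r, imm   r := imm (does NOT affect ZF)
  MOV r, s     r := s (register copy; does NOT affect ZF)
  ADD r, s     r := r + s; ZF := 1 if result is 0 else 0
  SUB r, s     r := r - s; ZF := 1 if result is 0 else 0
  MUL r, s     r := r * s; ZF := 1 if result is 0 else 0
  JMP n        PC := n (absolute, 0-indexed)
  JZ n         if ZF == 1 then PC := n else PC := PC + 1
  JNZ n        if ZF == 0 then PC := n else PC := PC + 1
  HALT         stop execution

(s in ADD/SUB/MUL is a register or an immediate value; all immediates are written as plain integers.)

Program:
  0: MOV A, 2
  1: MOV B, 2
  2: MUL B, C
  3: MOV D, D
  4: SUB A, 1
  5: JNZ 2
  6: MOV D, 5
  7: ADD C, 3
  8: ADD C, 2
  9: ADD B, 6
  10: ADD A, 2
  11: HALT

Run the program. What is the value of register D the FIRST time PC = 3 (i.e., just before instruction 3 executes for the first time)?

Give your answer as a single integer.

Step 1: PC=0 exec 'MOV A, 2'. After: A=2 B=0 C=0 D=0 ZF=0 PC=1
Step 2: PC=1 exec 'MOV B, 2'. After: A=2 B=2 C=0 D=0 ZF=0 PC=2
Step 3: PC=2 exec 'MUL B, C'. After: A=2 B=0 C=0 D=0 ZF=1 PC=3
First time PC=3: D=0

0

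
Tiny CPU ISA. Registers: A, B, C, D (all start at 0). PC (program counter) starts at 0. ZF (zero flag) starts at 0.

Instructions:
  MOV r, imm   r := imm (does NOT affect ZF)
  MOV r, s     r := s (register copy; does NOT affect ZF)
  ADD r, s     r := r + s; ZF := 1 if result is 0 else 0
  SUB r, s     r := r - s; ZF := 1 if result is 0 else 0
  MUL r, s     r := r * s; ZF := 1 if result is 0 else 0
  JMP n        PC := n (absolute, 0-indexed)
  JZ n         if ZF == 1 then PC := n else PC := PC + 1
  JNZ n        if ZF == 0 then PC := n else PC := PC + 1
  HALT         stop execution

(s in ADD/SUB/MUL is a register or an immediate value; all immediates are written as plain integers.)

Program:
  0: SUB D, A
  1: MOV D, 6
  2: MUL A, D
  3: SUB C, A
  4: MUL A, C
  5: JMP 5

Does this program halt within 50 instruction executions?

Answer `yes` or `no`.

Step 1: PC=0 exec 'SUB D, A'. After: A=0 B=0 C=0 D=0 ZF=1 PC=1
Step 2: PC=1 exec 'MOV D, 6'. After: A=0 B=0 C=0 D=6 ZF=1 PC=2
Step 3: PC=2 exec 'MUL A, D'. After: A=0 B=0 C=0 D=6 ZF=1 PC=3
Step 4: PC=3 exec 'SUB C, A'. After: A=0 B=0 C=0 D=6 ZF=1 PC=4
Step 5: PC=4 exec 'MUL A, C'. After: A=0 B=0 C=0 D=6 ZF=1 PC=5
Step 6: PC=5 exec 'JMP 5'. After: A=0 B=0 C=0 D=6 ZF=1 PC=5
State after step 6 equals state after step 5: the program is in a cycle of length 1 and will never halt.

Answer: no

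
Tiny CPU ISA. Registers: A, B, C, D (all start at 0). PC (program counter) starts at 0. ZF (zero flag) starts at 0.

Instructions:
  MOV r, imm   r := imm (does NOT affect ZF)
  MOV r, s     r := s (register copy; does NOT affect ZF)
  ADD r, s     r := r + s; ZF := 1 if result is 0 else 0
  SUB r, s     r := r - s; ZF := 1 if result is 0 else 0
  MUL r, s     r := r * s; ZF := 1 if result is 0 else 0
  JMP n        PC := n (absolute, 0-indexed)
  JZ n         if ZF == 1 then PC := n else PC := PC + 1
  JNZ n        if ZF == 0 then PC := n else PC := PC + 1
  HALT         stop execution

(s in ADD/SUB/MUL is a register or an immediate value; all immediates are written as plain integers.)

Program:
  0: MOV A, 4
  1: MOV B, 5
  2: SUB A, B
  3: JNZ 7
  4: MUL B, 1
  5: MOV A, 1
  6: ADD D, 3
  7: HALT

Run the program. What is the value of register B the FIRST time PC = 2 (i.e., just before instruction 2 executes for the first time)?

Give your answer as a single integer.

Step 1: PC=0 exec 'MOV A, 4'. After: A=4 B=0 C=0 D=0 ZF=0 PC=1
Step 2: PC=1 exec 'MOV B, 5'. After: A=4 B=5 C=0 D=0 ZF=0 PC=2
First time PC=2: B=5

5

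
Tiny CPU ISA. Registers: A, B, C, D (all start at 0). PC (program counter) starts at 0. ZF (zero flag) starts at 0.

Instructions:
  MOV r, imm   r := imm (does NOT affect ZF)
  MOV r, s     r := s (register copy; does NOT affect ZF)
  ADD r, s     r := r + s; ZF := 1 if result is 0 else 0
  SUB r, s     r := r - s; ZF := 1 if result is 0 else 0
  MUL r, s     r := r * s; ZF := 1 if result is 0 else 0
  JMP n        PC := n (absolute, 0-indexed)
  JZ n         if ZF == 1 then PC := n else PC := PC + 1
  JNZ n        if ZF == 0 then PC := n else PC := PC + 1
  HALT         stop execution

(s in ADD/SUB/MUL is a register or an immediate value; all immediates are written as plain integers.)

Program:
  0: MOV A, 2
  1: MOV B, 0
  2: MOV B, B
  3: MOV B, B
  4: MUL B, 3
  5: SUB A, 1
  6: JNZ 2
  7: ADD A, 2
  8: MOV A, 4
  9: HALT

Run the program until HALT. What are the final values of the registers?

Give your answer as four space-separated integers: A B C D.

Step 1: PC=0 exec 'MOV A, 2'. After: A=2 B=0 C=0 D=0 ZF=0 PC=1
Step 2: PC=1 exec 'MOV B, 0'. After: A=2 B=0 C=0 D=0 ZF=0 PC=2
Step 3: PC=2 exec 'MOV B, B'. After: A=2 B=0 C=0 D=0 ZF=0 PC=3
Step 4: PC=3 exec 'MOV B, B'. After: A=2 B=0 C=0 D=0 ZF=0 PC=4
Step 5: PC=4 exec 'MUL B, 3'. After: A=2 B=0 C=0 D=0 ZF=1 PC=5
Step 6: PC=5 exec 'SUB A, 1'. After: A=1 B=0 C=0 D=0 ZF=0 PC=6
Step 7: PC=6 exec 'JNZ 2'. After: A=1 B=0 C=0 D=0 ZF=0 PC=2
Step 8: PC=2 exec 'MOV B, B'. After: A=1 B=0 C=0 D=0 ZF=0 PC=3
Step 9: PC=3 exec 'MOV B, B'. After: A=1 B=0 C=0 D=0 ZF=0 PC=4
Step 10: PC=4 exec 'MUL B, 3'. After: A=1 B=0 C=0 D=0 ZF=1 PC=5
Step 11: PC=5 exec 'SUB A, 1'. After: A=0 B=0 C=0 D=0 ZF=1 PC=6
Step 12: PC=6 exec 'JNZ 2'. After: A=0 B=0 C=0 D=0 ZF=1 PC=7
Step 13: PC=7 exec 'ADD A, 2'. After: A=2 B=0 C=0 D=0 ZF=0 PC=8
Step 14: PC=8 exec 'MOV A, 4'. After: A=4 B=0 C=0 D=0 ZF=0 PC=9
Step 15: PC=9 exec 'HALT'. After: A=4 B=0 C=0 D=0 ZF=0 PC=9 HALTED

Answer: 4 0 0 0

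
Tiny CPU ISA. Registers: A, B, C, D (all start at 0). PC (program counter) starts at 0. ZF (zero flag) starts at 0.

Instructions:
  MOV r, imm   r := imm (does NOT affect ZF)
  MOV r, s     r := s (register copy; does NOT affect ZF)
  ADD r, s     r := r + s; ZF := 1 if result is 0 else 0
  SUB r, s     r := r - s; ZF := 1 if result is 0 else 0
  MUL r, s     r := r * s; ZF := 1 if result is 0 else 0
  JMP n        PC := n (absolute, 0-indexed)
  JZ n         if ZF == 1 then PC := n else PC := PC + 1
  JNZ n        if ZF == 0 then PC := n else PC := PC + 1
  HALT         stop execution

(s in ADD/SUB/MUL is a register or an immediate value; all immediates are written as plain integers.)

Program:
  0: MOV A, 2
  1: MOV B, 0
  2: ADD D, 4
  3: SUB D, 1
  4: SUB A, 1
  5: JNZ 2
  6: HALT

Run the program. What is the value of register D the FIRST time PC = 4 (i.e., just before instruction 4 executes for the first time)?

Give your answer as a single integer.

Step 1: PC=0 exec 'MOV A, 2'. After: A=2 B=0 C=0 D=0 ZF=0 PC=1
Step 2: PC=1 exec 'MOV B, 0'. After: A=2 B=0 C=0 D=0 ZF=0 PC=2
Step 3: PC=2 exec 'ADD D, 4'. After: A=2 B=0 C=0 D=4 ZF=0 PC=3
Step 4: PC=3 exec 'SUB D, 1'. After: A=2 B=0 C=0 D=3 ZF=0 PC=4
First time PC=4: D=3

3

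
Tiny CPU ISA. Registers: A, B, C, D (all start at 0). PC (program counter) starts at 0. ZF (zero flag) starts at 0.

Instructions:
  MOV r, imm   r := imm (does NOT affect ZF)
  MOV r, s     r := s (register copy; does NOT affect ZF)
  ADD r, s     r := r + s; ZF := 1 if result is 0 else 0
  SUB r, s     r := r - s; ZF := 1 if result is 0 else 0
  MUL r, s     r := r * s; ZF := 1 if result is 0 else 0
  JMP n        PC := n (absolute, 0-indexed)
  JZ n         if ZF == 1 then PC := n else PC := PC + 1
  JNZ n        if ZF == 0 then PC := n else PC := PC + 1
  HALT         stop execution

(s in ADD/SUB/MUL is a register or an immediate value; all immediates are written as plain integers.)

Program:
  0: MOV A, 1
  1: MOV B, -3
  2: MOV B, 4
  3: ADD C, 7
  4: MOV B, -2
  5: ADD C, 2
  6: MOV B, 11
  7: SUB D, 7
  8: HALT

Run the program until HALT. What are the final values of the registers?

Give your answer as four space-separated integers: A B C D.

Answer: 1 11 9 -7

Derivation:
Step 1: PC=0 exec 'MOV A, 1'. After: A=1 B=0 C=0 D=0 ZF=0 PC=1
Step 2: PC=1 exec 'MOV B, -3'. After: A=1 B=-3 C=0 D=0 ZF=0 PC=2
Step 3: PC=2 exec 'MOV B, 4'. After: A=1 B=4 C=0 D=0 ZF=0 PC=3
Step 4: PC=3 exec 'ADD C, 7'. After: A=1 B=4 C=7 D=0 ZF=0 PC=4
Step 5: PC=4 exec 'MOV B, -2'. After: A=1 B=-2 C=7 D=0 ZF=0 PC=5
Step 6: PC=5 exec 'ADD C, 2'. After: A=1 B=-2 C=9 D=0 ZF=0 PC=6
Step 7: PC=6 exec 'MOV B, 11'. After: A=1 B=11 C=9 D=0 ZF=0 PC=7
Step 8: PC=7 exec 'SUB D, 7'. After: A=1 B=11 C=9 D=-7 ZF=0 PC=8
Step 9: PC=8 exec 'HALT'. After: A=1 B=11 C=9 D=-7 ZF=0 PC=8 HALTED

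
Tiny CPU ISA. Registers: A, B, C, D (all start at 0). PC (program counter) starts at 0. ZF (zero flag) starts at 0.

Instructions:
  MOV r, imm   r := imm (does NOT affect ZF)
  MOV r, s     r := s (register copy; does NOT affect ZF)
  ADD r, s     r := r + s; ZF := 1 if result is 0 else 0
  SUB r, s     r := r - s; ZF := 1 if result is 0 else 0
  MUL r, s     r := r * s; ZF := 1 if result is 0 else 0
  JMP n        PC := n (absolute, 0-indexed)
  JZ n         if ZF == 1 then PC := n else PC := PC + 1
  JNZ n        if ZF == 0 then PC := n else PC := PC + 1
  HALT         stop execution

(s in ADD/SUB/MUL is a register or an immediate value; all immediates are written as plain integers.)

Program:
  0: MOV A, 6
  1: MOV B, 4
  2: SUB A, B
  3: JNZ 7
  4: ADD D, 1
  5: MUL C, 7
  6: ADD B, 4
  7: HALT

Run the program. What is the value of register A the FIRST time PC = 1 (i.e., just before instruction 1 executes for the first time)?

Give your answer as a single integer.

Step 1: PC=0 exec 'MOV A, 6'. After: A=6 B=0 C=0 D=0 ZF=0 PC=1
First time PC=1: A=6

6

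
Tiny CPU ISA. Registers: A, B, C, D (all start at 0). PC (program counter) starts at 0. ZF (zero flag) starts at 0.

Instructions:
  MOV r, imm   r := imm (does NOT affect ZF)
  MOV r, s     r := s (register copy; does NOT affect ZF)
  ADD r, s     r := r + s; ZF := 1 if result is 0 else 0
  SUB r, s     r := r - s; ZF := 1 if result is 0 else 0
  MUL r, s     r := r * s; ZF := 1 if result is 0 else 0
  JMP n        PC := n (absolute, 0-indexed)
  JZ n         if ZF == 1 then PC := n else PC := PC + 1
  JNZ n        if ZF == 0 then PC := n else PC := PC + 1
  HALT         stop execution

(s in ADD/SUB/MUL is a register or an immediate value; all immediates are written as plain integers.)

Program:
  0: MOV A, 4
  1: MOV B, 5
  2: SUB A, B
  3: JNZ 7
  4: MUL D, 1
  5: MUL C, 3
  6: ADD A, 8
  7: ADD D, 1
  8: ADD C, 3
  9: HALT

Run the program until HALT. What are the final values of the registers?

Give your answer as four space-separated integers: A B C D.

Answer: -1 5 3 1

Derivation:
Step 1: PC=0 exec 'MOV A, 4'. After: A=4 B=0 C=0 D=0 ZF=0 PC=1
Step 2: PC=1 exec 'MOV B, 5'. After: A=4 B=5 C=0 D=0 ZF=0 PC=2
Step 3: PC=2 exec 'SUB A, B'. After: A=-1 B=5 C=0 D=0 ZF=0 PC=3
Step 4: PC=3 exec 'JNZ 7'. After: A=-1 B=5 C=0 D=0 ZF=0 PC=7
Step 5: PC=7 exec 'ADD D, 1'. After: A=-1 B=5 C=0 D=1 ZF=0 PC=8
Step 6: PC=8 exec 'ADD C, 3'. After: A=-1 B=5 C=3 D=1 ZF=0 PC=9
Step 7: PC=9 exec 'HALT'. After: A=-1 B=5 C=3 D=1 ZF=0 PC=9 HALTED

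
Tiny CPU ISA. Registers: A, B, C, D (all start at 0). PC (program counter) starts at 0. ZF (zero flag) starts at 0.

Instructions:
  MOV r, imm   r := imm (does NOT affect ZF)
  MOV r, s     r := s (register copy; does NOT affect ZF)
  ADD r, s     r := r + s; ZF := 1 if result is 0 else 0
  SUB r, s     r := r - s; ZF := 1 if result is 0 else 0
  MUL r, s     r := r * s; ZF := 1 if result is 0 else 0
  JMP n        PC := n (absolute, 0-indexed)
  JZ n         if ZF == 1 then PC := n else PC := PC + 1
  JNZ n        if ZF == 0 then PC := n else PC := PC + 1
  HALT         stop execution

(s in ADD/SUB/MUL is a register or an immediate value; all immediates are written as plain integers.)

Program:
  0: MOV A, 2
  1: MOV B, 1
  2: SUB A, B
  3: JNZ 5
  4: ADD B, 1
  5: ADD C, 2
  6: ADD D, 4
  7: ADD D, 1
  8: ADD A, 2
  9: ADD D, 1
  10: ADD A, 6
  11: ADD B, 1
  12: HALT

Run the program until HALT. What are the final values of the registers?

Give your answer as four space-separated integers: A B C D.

Step 1: PC=0 exec 'MOV A, 2'. After: A=2 B=0 C=0 D=0 ZF=0 PC=1
Step 2: PC=1 exec 'MOV B, 1'. After: A=2 B=1 C=0 D=0 ZF=0 PC=2
Step 3: PC=2 exec 'SUB A, B'. After: A=1 B=1 C=0 D=0 ZF=0 PC=3
Step 4: PC=3 exec 'JNZ 5'. After: A=1 B=1 C=0 D=0 ZF=0 PC=5
Step 5: PC=5 exec 'ADD C, 2'. After: A=1 B=1 C=2 D=0 ZF=0 PC=6
Step 6: PC=6 exec 'ADD D, 4'. After: A=1 B=1 C=2 D=4 ZF=0 PC=7
Step 7: PC=7 exec 'ADD D, 1'. After: A=1 B=1 C=2 D=5 ZF=0 PC=8
Step 8: PC=8 exec 'ADD A, 2'. After: A=3 B=1 C=2 D=5 ZF=0 PC=9
Step 9: PC=9 exec 'ADD D, 1'. After: A=3 B=1 C=2 D=6 ZF=0 PC=10
Step 10: PC=10 exec 'ADD A, 6'. After: A=9 B=1 C=2 D=6 ZF=0 PC=11
Step 11: PC=11 exec 'ADD B, 1'. After: A=9 B=2 C=2 D=6 ZF=0 PC=12
Step 12: PC=12 exec 'HALT'. After: A=9 B=2 C=2 D=6 ZF=0 PC=12 HALTED

Answer: 9 2 2 6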